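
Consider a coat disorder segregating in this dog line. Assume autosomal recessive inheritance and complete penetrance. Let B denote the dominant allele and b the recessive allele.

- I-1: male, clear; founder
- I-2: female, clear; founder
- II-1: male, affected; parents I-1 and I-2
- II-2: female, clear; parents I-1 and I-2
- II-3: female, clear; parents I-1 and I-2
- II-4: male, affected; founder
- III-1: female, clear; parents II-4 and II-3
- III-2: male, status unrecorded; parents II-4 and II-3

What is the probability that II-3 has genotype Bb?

I-1 is clear so carries B and passed b to II-1 (bb), so I-1 is Bb.
I-2 is clear so carries B and passed b to II-1 (bb), so I-2 is Bb.
Their cross gives offspring ratios 1/4 BB : 1/2 Bb : 1/4 bb. Conditioning on II-3 being clear, P(Bb) = 1/2 / 3/4 = 2/3 before taking II-3's own offspring into account.
II-4 is affected, so II-4 is bb.
Now use II-3's offspring. Probability of each recorded status — clear daughter III-1: 1/2 if II-3 is Bb, 1 if BB. (III-2: equally likely either way, so uninformative.)
Bayes: P(Bb) = 2/3·1/2 / (2/3·1/2 + 1/3·1) = 1/2.

1/2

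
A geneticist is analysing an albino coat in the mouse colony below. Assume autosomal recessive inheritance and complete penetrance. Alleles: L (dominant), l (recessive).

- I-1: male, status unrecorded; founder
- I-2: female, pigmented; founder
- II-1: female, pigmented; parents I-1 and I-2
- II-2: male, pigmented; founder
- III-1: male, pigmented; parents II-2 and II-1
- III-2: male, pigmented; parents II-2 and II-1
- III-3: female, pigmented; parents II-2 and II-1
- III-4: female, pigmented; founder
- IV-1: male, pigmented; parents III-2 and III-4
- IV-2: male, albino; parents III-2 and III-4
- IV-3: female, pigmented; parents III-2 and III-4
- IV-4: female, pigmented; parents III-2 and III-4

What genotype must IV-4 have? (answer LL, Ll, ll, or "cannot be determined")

IV-4's phenotype allows LL or Ll, and no parent or child forces a single allele at both positions; consistent genotype assignments exist with IV-4 as LL or Ll.

cannot be determined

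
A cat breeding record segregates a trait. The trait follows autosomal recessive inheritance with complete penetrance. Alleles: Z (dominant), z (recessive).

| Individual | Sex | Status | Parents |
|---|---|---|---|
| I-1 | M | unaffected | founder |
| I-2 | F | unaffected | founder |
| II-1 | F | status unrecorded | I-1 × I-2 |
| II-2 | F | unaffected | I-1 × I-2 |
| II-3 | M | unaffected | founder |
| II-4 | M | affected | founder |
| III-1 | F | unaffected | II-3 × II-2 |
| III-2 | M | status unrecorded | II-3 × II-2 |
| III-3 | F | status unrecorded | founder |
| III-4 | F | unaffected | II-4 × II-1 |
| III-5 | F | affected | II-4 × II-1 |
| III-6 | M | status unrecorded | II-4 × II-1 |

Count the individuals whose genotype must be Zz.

Obligate heterozygotes: II-1 passed Z to III-4 (Zz, whose z came from II-4) and passed z to III-5 (zz), so II-1 is Zz; III-4 is unaffected so carries Z and received z from II-4 (zz), so III-4 is Zz.
Every other individual is either homozygous by phenotype or has at least one consistent homozygous assignment, so the count is 2.

2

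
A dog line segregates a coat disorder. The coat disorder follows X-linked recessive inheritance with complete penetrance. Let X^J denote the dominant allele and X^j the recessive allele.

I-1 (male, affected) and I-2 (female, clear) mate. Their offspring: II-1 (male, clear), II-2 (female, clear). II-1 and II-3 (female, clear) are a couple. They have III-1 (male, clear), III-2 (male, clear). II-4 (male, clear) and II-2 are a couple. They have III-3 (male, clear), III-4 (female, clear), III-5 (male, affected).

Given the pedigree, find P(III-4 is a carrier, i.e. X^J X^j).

II-4 is clear, so II-4 is X^J Y.
II-2 is clear so carries J and received j from I-1 (X^j Y), so II-2 is X^J X^j.
Their cross gives offspring ratios 1/2 X^J X^J : 1/2 X^J X^j. Conditioning on III-4 being clear, P(X^J X^j) = 1/2 / 1 = 1/2.

1/2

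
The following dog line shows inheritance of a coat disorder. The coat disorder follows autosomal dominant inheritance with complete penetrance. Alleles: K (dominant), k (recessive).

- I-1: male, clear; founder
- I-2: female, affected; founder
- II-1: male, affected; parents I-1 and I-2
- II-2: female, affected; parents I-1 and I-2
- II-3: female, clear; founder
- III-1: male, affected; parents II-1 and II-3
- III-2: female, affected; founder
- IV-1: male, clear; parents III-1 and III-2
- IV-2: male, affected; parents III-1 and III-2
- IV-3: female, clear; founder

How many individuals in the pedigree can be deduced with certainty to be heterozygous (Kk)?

4

Obligate heterozygotes: II-1 is affected so carries K and received k from I-1 (kk), so II-1 is Kk; II-2 is affected so carries K and received k from I-1 (kk), so II-2 is Kk; III-1 is affected so carries K and received k from II-3 (kk), so III-1 is Kk; III-2 is affected so carries K and passed k to IV-1 (kk), so III-2 is Kk.
Every other individual is either homozygous by phenotype or has at least one consistent homozygous assignment, so the count is 4.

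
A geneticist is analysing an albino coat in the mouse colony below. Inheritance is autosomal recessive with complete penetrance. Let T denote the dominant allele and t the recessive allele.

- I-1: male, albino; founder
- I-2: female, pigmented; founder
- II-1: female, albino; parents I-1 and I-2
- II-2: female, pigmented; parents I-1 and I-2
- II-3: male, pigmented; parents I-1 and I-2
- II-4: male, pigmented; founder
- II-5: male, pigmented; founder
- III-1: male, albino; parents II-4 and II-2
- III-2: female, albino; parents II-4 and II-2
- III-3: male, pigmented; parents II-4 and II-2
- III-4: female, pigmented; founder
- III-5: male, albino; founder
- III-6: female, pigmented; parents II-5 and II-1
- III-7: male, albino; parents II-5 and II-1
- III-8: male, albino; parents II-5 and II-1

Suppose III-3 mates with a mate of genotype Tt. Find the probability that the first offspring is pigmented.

5/6

II-4 is pigmented so carries T and passed t to III-1 (tt), so II-4 is Tt.
II-2 is pigmented so carries T and received t from I-1 (tt), so II-2 is Tt.
III-3 is a pigmented offspring of II-4 (Tt) × II-2 (Tt), whose cross gives 1/4 TT : 1/2 Tt : 1/4 tt; conditioning on being pigmented, III-3 is TT with probability 1/3, Tt with probability 2/3.
Summing over parental genotype combinations, P(offspring is pigmented) = 1/3·1 + 2/3·3/4 = 5/6.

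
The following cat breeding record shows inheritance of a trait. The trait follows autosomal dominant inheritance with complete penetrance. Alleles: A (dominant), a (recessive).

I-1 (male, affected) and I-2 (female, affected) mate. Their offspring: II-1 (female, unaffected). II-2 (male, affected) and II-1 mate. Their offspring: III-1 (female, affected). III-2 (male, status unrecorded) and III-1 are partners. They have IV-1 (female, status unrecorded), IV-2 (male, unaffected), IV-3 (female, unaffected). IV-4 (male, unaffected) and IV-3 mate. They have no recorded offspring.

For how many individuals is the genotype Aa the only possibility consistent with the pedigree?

Obligate heterozygotes: I-1 is affected so carries A and passed a to II-1 (aa), so I-1 is Aa; I-2 is affected so carries A and passed a to II-1 (aa), so I-2 is Aa; III-1 is affected so carries A and received a from II-1 (aa), so III-1 is Aa.
Every other individual is either homozygous by phenotype or has at least one consistent homozygous assignment, so the count is 3.

3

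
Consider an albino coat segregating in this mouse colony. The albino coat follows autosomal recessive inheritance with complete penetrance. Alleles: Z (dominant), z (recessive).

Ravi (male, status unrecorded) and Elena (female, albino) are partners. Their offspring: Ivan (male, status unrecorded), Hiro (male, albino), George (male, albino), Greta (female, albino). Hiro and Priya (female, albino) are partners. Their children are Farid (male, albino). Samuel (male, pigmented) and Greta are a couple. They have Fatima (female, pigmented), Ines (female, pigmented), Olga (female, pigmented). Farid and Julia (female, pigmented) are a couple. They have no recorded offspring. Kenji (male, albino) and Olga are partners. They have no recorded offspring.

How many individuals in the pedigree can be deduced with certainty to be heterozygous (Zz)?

Obligate heterozygotes: Fatima is pigmented so carries Z and received z from Greta (zz), so Fatima is Zz; Ines is pigmented so carries Z and received z from Greta (zz), so Ines is Zz; Olga is pigmented so carries Z and received z from Greta (zz), so Olga is Zz.
Every other individual is either homozygous by phenotype or has at least one consistent homozygous assignment, so the count is 3.

3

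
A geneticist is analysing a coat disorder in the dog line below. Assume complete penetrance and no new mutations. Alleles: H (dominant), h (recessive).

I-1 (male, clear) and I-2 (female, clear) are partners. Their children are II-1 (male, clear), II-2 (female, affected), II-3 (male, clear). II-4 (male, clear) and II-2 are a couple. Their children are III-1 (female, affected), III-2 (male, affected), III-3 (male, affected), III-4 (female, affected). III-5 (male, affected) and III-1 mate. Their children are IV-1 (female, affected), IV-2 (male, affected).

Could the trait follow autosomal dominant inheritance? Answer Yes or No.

Under autosomal dominant, II-2 (affected, female) cannot arise from I-1 (clear) × I-2 (clear).

No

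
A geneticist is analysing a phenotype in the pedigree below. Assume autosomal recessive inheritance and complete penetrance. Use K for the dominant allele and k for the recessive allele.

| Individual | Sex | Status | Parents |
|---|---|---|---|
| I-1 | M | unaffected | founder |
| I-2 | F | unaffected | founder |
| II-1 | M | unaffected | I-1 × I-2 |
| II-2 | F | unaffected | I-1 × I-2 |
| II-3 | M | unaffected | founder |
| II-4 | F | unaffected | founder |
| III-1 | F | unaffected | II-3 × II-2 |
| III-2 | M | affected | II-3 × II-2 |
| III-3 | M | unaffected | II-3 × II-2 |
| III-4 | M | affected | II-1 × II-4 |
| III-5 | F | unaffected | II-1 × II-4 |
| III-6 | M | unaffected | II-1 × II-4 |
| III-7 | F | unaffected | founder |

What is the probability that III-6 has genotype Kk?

II-1 is unaffected so carries K and passed k to III-4 (kk), so II-1 is Kk.
II-4 is unaffected so carries K and passed k to III-4 (kk), so II-4 is Kk.
Their cross gives offspring ratios 1/4 KK : 1/2 Kk : 1/4 kk. Conditioning on III-6 being unaffected, P(Kk) = 1/2 / 3/4 = 2/3.

2/3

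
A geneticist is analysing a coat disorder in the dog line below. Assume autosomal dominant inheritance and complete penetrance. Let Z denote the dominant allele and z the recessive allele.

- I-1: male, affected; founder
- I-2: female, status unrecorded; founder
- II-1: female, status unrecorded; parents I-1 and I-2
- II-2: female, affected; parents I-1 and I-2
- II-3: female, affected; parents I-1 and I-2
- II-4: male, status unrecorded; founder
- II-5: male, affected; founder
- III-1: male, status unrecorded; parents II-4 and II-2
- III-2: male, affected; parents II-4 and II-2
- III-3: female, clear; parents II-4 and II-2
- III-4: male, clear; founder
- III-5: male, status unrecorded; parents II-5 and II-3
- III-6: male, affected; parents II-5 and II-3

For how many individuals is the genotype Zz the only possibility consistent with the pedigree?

Obligate heterozygotes: II-2 is affected so carries Z and passed z to III-3 (zz), so II-2 is Zz.
Every other individual is either homozygous by phenotype or has at least one consistent homozygous assignment, so the count is 1.

1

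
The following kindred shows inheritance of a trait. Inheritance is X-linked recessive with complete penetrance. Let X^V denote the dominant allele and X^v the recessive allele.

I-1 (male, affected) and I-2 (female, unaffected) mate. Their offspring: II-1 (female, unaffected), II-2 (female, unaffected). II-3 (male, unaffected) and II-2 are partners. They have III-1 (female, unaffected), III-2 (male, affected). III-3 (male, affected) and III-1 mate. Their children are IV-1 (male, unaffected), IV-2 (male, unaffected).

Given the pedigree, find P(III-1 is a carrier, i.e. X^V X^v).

II-3 is unaffected, so II-3 is X^V Y.
II-2 is unaffected so carries V and received v from I-1 (X^v Y), so II-2 is X^V X^v.
Their cross gives offspring ratios 1/2 X^V X^V : 1/2 X^V X^v. Conditioning on III-1 being unaffected, P(X^V X^v) = 1/2 / 1 = 1/2 before taking III-1's own offspring into account.
III-3 is affected, so III-3 is X^v Y.
Now use III-1's offspring. Probability of each recorded status — unaffected son IV-1: 1/2 if III-1 is X^V X^v, 1 if X^V X^V; unaffected son IV-2: 1/2 if III-1 is X^V X^v, 1 if X^V X^V.
Bayes: P(X^V X^v) = 1/2·1/4 / (1/2·1/4 + 1/2·1) = 1/5.

1/5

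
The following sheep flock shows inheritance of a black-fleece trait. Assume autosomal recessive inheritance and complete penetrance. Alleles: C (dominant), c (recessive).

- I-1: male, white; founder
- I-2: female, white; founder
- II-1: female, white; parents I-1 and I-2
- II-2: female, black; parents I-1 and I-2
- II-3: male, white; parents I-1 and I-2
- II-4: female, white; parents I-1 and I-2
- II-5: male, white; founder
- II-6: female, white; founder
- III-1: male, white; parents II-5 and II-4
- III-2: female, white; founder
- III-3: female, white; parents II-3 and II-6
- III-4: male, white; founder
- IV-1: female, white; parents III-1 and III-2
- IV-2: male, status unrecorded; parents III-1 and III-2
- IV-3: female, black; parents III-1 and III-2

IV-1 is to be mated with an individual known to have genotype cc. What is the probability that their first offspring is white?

III-1 is white so carries C and passed c to IV-3 (cc), so III-1 is Cc.
III-2 is white so carries C and passed c to IV-3 (cc), so III-2 is Cc.
IV-1 is a white offspring of III-1 (Cc) × III-2 (Cc), whose cross gives 1/4 CC : 1/2 Cc : 1/4 cc; conditioning on being white, IV-1 is CC with probability 1/3, Cc with probability 2/3.
Summing over parental genotype combinations, P(offspring is white) = 1/3·1 + 2/3·1/2 = 2/3.

2/3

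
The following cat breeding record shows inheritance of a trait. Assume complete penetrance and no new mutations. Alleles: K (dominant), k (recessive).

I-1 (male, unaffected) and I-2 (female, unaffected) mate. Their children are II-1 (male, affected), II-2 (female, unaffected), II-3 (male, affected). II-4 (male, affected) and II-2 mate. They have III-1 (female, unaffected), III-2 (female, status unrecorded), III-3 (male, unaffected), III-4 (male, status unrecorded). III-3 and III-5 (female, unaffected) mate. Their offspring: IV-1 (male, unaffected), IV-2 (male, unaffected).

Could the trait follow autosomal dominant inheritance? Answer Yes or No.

No

Under autosomal dominant, II-1 (affected, male) cannot arise from I-1 (unaffected) × I-2 (unaffected).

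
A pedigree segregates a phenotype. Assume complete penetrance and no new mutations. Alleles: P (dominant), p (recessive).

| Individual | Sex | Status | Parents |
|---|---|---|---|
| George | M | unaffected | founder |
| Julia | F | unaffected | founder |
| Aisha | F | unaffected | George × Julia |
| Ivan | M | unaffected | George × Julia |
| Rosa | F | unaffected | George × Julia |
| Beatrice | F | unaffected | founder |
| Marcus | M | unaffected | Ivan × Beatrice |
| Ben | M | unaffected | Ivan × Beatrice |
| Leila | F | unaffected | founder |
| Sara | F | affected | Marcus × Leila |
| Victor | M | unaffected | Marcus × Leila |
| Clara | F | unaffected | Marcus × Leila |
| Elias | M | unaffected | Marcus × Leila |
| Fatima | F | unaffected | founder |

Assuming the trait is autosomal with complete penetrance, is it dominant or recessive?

Marcus and Leila are both unaffected yet have an affected child Sara. Under dominance, an affected child requires at least one affected parent, so the trait cannot be dominant.

recessive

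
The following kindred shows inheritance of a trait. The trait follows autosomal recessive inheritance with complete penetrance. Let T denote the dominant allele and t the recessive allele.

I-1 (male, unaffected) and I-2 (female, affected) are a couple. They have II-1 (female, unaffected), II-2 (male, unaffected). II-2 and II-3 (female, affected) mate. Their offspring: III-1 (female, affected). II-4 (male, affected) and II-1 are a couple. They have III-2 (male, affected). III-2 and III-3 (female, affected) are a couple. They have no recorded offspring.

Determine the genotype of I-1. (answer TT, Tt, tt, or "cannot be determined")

I-1's phenotype allows TT or Tt, and no parent or child forces a single allele at both positions; consistent genotype assignments exist with I-1 as TT or Tt.

cannot be determined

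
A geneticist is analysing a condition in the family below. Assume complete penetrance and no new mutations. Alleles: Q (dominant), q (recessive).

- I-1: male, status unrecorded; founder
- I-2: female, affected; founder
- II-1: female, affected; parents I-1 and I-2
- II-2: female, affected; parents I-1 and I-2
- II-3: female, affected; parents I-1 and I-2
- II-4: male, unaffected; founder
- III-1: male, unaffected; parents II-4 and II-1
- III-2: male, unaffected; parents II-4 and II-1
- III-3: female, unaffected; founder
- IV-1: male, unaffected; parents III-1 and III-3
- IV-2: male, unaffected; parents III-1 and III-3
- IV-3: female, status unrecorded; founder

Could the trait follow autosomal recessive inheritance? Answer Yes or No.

A consistent assignment under autosomal recessive exists: I-1 Qq, I-2 qq, II-1 qq, II-2 qq, II-3 qq, II-4 QQ, III-1 Qq, III-2 Qq, III-3 QQ, IV-1 QQ, IV-2 QQ, IV-3 QQ.
In this assignment every recorded phenotype matches its genotype and every non-founder's genotype is obtainable from its parents' genotypes, so the pedigree is consistent.

Yes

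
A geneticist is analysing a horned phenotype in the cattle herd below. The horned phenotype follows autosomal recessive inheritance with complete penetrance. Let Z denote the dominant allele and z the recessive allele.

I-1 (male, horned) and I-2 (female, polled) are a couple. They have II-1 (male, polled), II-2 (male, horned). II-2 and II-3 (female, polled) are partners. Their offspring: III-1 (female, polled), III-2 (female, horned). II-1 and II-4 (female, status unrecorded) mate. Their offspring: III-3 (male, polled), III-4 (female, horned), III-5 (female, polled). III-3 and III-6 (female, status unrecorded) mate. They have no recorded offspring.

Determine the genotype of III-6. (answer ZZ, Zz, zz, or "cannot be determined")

III-6's phenotype is unrecorded, and no parent or child forces a single allele at both positions; consistent genotype assignments exist with III-6 as ZZ or Zz or zz.

cannot be determined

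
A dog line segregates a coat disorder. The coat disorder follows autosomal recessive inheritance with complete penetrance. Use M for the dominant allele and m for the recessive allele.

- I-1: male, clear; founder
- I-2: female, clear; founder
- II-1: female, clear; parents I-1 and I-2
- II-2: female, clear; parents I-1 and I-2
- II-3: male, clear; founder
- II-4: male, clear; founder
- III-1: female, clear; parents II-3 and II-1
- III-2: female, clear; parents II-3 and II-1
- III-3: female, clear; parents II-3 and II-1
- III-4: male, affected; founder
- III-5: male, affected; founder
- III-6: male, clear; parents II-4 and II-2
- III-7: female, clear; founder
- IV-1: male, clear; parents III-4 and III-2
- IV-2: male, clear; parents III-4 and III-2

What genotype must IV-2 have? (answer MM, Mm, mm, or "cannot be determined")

From phenotype alone, IV-2 is MM or Mm.
IV-2 is clear so carries M and received m from III-4 (mm), so IV-2 is Mm.

Mm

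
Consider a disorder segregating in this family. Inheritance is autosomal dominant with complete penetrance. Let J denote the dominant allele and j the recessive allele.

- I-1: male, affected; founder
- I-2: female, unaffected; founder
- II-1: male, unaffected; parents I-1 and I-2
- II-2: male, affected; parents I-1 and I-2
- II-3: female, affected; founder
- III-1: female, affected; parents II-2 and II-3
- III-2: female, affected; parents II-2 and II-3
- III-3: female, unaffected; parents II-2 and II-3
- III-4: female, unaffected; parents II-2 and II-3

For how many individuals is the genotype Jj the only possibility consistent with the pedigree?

3

Obligate heterozygotes: I-1 is affected so carries J and passed j to II-1 (jj), so I-1 is Jj; II-2 is affected so carries J and received j from I-2 (jj), so II-2 is Jj; II-3 is affected so carries J and passed j to III-3 (jj), so II-3 is Jj.
Every other individual is either homozygous by phenotype or has at least one consistent homozygous assignment, so the count is 3.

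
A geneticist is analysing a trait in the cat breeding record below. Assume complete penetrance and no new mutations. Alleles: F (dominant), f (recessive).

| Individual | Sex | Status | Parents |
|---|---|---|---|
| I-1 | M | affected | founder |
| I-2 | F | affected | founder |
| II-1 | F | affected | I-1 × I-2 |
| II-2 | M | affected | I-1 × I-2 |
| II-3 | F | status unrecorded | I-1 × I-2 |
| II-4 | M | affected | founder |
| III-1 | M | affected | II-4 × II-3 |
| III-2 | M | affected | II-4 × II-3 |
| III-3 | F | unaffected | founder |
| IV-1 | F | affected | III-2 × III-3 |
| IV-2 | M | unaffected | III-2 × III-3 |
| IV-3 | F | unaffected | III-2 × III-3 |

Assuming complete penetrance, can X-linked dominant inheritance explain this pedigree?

Under X-linked dominant, IV-3 (unaffected, female) cannot arise from III-2 (affected) × III-3 (unaffected).

No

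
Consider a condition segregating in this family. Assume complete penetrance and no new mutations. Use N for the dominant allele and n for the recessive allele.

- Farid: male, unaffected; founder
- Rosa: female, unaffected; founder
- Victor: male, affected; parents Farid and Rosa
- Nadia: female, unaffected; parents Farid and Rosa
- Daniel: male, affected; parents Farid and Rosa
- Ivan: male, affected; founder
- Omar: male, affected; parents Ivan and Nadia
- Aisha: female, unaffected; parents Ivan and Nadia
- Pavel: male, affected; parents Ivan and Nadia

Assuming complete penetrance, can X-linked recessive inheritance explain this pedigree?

Yes

A consistent assignment under X-linked recessive exists: Farid X^N Y, Rosa X^N X^n, Victor X^n Y, Nadia X^N X^n, Daniel X^n Y, Ivan X^n Y, Omar X^n Y, Aisha X^N X^n, Pavel X^n Y.
In this assignment every recorded phenotype matches its genotype and every non-founder's genotype is obtainable from its parents' genotypes, so the pedigree is consistent.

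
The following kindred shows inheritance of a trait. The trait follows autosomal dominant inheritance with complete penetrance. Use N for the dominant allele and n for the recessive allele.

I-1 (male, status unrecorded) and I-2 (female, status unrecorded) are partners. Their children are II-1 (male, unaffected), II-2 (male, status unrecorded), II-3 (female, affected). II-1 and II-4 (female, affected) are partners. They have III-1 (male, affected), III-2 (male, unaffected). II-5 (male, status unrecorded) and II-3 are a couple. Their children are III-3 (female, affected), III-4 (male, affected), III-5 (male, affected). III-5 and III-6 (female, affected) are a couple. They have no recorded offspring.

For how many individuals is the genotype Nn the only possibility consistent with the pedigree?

2

Obligate heterozygotes: II-4 is affected so carries N and passed n to III-2 (nn), so II-4 is Nn; III-1 is affected so carries N and received n from II-1 (nn), so III-1 is Nn.
Every other individual is either homozygous by phenotype or has at least one consistent homozygous assignment, so the count is 2.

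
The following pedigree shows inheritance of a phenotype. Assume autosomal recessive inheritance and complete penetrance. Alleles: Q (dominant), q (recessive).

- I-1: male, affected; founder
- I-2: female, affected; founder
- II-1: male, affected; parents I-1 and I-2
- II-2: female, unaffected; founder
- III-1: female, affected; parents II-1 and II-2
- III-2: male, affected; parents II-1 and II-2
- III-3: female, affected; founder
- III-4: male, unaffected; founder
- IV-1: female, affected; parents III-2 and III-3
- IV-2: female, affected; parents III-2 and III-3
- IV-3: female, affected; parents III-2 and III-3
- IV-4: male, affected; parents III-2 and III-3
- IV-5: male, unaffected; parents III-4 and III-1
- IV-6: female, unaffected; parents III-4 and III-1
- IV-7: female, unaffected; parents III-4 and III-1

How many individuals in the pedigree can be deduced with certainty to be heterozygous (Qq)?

Obligate heterozygotes: II-2 is unaffected so carries Q and passed q to III-1 (qq), so II-2 is Qq; IV-5 is unaffected so carries Q and received q from III-1 (qq), so IV-5 is Qq; IV-6 is unaffected so carries Q and received q from III-1 (qq), so IV-6 is Qq; IV-7 is unaffected so carries Q and received q from III-1 (qq), so IV-7 is Qq.
Every other individual is either homozygous by phenotype or has at least one consistent homozygous assignment, so the count is 4.

4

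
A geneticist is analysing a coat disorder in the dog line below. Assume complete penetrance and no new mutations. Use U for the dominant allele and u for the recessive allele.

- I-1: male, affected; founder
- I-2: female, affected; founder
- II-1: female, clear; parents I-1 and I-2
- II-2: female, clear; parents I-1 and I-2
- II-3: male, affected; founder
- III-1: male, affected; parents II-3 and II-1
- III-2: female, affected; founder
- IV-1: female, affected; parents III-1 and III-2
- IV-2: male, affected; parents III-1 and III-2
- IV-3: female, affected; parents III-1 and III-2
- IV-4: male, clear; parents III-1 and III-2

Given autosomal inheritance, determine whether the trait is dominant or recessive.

dominant

I-1 and I-2 are both affected yet have a clear child II-1. Under a recessive model two affected parents are homozygous and every child would be affected, so the trait cannot be recessive.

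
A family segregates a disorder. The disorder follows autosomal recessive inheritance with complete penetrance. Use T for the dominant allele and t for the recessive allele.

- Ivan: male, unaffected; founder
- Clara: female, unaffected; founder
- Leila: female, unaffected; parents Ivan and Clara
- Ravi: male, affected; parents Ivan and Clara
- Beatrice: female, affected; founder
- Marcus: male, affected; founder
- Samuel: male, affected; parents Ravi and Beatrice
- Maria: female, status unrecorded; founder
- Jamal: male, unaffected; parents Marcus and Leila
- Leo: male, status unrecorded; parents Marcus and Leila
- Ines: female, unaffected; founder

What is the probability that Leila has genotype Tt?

1/2

Ivan is unaffected so carries T and passed t to Ravi (tt), so Ivan is Tt.
Clara is unaffected so carries T and passed t to Ravi (tt), so Clara is Tt.
Their cross gives offspring ratios 1/4 TT : 1/2 Tt : 1/4 tt. Conditioning on Leila being unaffected, P(Tt) = 1/2 / 3/4 = 2/3 before taking Leila's own offspring into account.
Marcus is affected, so Marcus is tt.
Now use Leila's offspring. Probability of each recorded status — unaffected son Jamal: 1/2 if Leila is Tt, 1 if TT. (Leo: equally likely either way, so uninformative.)
Bayes: P(Tt) = 2/3·1/2 / (2/3·1/2 + 1/3·1) = 1/2.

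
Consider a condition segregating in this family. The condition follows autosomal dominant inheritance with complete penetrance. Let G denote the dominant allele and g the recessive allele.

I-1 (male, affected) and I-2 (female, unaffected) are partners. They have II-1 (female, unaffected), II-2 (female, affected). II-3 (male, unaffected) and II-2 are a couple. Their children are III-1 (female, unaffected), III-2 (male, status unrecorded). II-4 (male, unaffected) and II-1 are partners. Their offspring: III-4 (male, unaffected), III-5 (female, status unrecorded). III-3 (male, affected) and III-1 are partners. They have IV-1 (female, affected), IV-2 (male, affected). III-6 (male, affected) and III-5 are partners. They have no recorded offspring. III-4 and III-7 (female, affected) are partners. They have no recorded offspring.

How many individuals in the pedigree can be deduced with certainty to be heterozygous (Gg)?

4

Obligate heterozygotes: I-1 is affected so carries G and passed g to II-1 (gg), so I-1 is Gg; II-2 is affected so carries G and received g from I-2 (gg), so II-2 is Gg; IV-1 is affected so carries G and received g from III-1 (gg), so IV-1 is Gg; IV-2 is affected so carries G and received g from III-1 (gg), so IV-2 is Gg.
Every other individual is either homozygous by phenotype or has at least one consistent homozygous assignment, so the count is 4.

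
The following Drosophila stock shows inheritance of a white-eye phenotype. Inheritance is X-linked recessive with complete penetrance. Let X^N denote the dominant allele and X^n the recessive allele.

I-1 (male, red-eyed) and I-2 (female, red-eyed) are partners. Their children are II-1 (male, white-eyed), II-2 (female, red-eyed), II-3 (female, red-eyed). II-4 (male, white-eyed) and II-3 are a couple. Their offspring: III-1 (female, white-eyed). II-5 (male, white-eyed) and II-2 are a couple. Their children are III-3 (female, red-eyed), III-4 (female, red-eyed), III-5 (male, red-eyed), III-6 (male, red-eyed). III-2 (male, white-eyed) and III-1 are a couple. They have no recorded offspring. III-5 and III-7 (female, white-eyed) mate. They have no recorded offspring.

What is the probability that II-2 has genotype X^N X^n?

I-1 is red-eyed, so I-1 is X^N Y.
I-2 is red-eyed so carries N and passed n to II-1 (X^n Y), so I-2 is X^N X^n.
Their cross gives offspring ratios 1/2 X^N X^N : 1/2 X^N X^n. Conditioning on II-2 being red-eyed, P(X^N X^n) = 1/2 / 1 = 1/2 before taking II-2's own offspring into account.
II-5 is white-eyed, so II-5 is X^n Y.
Now use II-2's offspring. Probability of each recorded status — red-eyed daughter III-3: 1/2 if II-2 is X^N X^n, 1 if X^N X^N; red-eyed daughter III-4: 1/2 if II-2 is X^N X^n, 1 if X^N X^N; red-eyed son III-5: 1/2 if II-2 is X^N X^n, 1 if X^N X^N; red-eyed son III-6: 1/2 if II-2 is X^N X^n, 1 if X^N X^N.
Bayes: P(X^N X^n) = 1/2·1/16 / (1/2·1/16 + 1/2·1) = 1/17.

1/17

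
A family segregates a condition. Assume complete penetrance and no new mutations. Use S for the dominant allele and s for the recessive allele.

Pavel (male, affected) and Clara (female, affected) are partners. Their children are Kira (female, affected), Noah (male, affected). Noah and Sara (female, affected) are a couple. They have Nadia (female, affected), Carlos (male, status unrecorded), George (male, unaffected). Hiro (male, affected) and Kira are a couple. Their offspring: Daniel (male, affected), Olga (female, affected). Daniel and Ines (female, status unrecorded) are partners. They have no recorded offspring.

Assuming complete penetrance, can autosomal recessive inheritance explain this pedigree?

Under autosomal recessive, George (unaffected, male) cannot arise from Noah (affected) × Sara (affected).

No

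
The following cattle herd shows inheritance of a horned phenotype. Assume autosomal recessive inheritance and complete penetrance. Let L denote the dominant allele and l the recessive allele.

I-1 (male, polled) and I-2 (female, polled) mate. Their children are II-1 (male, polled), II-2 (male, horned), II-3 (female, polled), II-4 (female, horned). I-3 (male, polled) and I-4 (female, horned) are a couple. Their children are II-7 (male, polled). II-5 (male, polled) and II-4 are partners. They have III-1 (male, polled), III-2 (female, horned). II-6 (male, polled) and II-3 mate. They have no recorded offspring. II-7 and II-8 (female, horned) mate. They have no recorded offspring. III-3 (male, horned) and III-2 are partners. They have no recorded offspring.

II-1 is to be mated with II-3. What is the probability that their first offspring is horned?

I-1 is polled so carries L and passed l to II-2 (ll), so I-1 is Ll.
I-2 is polled so carries L and passed l to II-2 (ll), so I-2 is Ll.
II-1 is a polled offspring of I-1 (Ll) × I-2 (Ll), whose cross gives 1/4 LL : 1/2 Ll : 1/4 ll; conditioning on being polled, II-1 is LL with probability 1/3, Ll with probability 2/3.
II-3 is a polled offspring of I-1 (Ll) × I-2 (Ll), whose cross gives 1/4 LL : 1/2 Ll : 1/4 ll; conditioning on being polled, II-3 is LL with probability 1/3, Ll with probability 2/3.
Summing over parental genotype combinations, P(offspring is horned) = 4/9·1/4 = 1/9.

1/9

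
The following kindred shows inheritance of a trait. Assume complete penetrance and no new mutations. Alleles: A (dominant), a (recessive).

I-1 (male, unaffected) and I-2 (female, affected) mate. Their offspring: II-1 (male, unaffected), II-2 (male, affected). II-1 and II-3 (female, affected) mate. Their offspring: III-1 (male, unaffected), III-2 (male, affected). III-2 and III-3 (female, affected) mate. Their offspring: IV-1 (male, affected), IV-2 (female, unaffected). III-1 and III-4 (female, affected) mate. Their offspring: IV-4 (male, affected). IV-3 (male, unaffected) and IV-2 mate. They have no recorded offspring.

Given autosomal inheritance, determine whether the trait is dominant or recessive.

dominant

III-2 and III-3 are both affected yet have an unaffected child IV-2. Under a recessive model two affected parents are homozygous and every child would be affected, so the trait cannot be recessive.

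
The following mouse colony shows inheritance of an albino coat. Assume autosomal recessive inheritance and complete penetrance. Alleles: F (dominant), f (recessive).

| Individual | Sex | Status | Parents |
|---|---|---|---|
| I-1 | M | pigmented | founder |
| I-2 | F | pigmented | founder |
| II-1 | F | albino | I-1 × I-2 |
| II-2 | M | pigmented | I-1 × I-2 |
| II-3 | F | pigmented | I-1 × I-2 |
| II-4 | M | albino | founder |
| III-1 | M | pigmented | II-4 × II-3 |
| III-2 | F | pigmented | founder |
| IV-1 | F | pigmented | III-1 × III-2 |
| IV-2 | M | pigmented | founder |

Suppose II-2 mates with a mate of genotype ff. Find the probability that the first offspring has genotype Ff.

I-1 is pigmented so carries F and passed f to II-1 (ff), so I-1 is Ff.
I-2 is pigmented so carries F and passed f to II-1 (ff), so I-2 is Ff.
II-2 is a pigmented offspring of I-1 (Ff) × I-2 (Ff), whose cross gives 1/4 FF : 1/2 Ff : 1/4 ff; conditioning on being pigmented, II-2 is FF with probability 1/3, Ff with probability 2/3.
Summing over parental genotype combinations, P(offspring has genotype Ff) = 1/3·1 + 2/3·1/2 = 2/3.

2/3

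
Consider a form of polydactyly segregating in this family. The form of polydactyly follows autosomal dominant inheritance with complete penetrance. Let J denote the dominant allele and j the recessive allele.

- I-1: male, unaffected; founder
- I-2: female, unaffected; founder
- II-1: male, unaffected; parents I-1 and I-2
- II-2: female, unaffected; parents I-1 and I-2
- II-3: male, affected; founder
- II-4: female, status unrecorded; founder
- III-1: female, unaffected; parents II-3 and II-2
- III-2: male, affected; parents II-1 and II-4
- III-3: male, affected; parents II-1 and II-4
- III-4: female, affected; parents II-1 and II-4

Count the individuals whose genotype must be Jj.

4

Obligate heterozygotes: II-3 is affected so carries J and passed j to III-1 (jj), so II-3 is Jj; III-2 is affected so carries J and received j from II-1 (jj), so III-2 is Jj; III-3 is affected so carries J and received j from II-1 (jj), so III-3 is Jj; III-4 is affected so carries J and received j from II-1 (jj), so III-4 is Jj.
Every other individual is either homozygous by phenotype or has at least one consistent homozygous assignment, so the count is 4.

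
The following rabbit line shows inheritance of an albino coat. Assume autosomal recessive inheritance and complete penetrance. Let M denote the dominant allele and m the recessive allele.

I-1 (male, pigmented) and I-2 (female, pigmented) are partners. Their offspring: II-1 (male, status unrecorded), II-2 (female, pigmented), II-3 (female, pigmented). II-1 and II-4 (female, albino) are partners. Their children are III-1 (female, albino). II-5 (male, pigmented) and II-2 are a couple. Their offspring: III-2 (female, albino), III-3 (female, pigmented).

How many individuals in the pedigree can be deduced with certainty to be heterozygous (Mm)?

2

Obligate heterozygotes: II-2 is pigmented so carries M and passed m to III-2 (mm), so II-2 is Mm; II-5 is pigmented so carries M and passed m to III-2 (mm), so II-5 is Mm.
Every other individual is either homozygous by phenotype or has at least one consistent homozygous assignment, so the count is 2.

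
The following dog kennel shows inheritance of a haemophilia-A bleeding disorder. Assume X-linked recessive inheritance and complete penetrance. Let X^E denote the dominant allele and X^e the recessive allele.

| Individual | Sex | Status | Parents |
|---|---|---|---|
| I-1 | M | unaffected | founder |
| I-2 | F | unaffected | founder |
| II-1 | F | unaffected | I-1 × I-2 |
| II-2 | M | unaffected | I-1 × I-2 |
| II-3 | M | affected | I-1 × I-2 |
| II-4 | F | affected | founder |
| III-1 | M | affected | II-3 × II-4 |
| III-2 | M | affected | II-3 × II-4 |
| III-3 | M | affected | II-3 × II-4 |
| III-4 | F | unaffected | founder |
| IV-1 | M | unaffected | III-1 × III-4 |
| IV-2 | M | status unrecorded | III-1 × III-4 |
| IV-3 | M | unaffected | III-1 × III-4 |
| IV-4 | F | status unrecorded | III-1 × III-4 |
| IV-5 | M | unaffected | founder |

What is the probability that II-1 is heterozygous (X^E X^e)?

1/2

I-1 is unaffected, so I-1 is X^E Y.
I-2 is unaffected so carries E and passed e to II-3 (X^e Y), so I-2 is X^E X^e.
Their cross gives offspring ratios 1/2 X^E X^E : 1/2 X^E X^e. Conditioning on II-1 being unaffected, P(X^E X^e) = 1/2 / 1 = 1/2.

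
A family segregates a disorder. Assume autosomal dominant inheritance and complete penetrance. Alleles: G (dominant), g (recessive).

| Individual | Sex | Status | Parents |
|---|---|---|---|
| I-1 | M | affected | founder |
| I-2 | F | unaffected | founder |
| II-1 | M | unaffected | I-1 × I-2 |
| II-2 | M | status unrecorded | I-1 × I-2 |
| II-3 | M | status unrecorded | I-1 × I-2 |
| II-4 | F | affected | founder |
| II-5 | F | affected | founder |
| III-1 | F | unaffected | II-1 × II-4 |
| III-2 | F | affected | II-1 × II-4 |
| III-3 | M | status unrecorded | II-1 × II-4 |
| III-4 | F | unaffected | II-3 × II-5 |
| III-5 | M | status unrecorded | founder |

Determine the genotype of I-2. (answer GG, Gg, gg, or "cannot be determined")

I-2 is unaffected, so I-2 is gg.

gg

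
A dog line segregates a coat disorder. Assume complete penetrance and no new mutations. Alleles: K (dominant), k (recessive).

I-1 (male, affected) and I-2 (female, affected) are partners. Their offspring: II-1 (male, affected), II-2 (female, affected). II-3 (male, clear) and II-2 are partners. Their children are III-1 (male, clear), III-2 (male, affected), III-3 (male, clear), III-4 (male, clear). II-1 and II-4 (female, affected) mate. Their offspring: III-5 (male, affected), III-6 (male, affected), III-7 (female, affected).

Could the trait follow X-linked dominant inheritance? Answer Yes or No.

A consistent assignment under X-linked dominant exists: I-1 X^K Y, I-2 X^K X^k, II-1 X^K Y, II-2 X^K X^k, II-3 X^k Y, II-4 X^K X^K, III-1 X^k Y, III-2 X^K Y, III-3 X^k Y, III-4 X^k Y, III-5 X^K Y, III-6 X^K Y, III-7 X^K X^K.
In this assignment every recorded phenotype matches its genotype and every non-founder's genotype is obtainable from its parents' genotypes, so the pedigree is consistent.

Yes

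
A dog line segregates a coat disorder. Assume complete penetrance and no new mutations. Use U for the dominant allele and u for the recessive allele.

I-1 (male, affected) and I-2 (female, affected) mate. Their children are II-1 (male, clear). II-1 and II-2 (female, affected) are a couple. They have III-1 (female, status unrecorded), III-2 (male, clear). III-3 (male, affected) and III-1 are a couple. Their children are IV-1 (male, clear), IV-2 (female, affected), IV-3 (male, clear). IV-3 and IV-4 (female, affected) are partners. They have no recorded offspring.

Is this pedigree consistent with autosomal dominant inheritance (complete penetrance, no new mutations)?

Yes

A consistent assignment under autosomal dominant exists: I-1 Uu, I-2 Uu, II-1 uu, II-2 Uu, III-1 Uu, III-2 uu, III-3 Uu, IV-1 uu, IV-2 UU, IV-3 uu, IV-4 UU.
In this assignment every recorded phenotype matches its genotype and every non-founder's genotype is obtainable from its parents' genotypes, so the pedigree is consistent.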